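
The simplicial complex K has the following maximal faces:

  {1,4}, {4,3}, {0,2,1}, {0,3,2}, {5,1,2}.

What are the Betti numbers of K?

Fix the vertex order 0 < 1 < 2 < 3 < 4 < 5 and write every simplex with vertices in increasing order. Then dim K = 2 and the simplices of K are:

  0-simplices (6): [0], [1], [2], [3], [4], [5]
  1-simplices (9): [0,1], [0,2], [0,3], [1,2], [1,4], [1,5], [2,3], [2,5], [3,4]
  2-simplices (3): [0,1,2], [0,2,3], [1,2,5]

giving chain groups C_0 ≅ Z^6, C_1 ≅ Z^9, C_2 ≅ Z^3.

∂_1: C_1 → C_0 is given by ∂[p,q] = [q] − [p].
The resulting 6×9 matrix has rank 5, and its Smith normal form has invariant factors (1,1,1,1,1).

The boundary map ∂_2: C_2 → C_1 acts by ∂[p,q,r] = [q,r] − [p,r] + [p,q]. For instance
  ∂[0,2,3] = [2,3] − [0,3] + [0,2],
  ∂[1,2,5] = [2,5] − [1,5] + [1,2].
As a 9×3 matrix over Z this has rank 3, with invariant factors (1,1,1).

From H_k ≅ ker(∂_k) / im(∂_{k+1}) we obtain:

  H_0: rank C_0 − rank ∂_1 = 6 − 5 = 1, and the invariant factors of ∂_1 are all 1, so H_0 = Z.
  H_1: rank ker ∂_1 − rank ∂_2 = (9 − 5) − 3 = 1, and the invariant factors of ∂_2 are all 1, so H_1 = Z.
  H_2: rank ker ∂_2 − rank ∂_3 = (3 − 3) − 0 = 0, and there is no ∂_3, so H_2 = 0.

As a check, the Euler characteristic is 6 − 9 + 3 = 0, which agrees with 1 − 1 + 0 = 0.

Hence the Betti numbers are b_0 = 1, b_1 = 1, b_2 = 0.

b_0 = 1, b_1 = 1, b_2 = 0.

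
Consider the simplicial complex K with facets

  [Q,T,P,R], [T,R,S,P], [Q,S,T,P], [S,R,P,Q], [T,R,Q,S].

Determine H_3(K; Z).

Take the total order P < Q < R < S < T on the vertex set. Then K (dimension 3) consists of the simplices:

  0-simplices (5): P, Q, R, S, T
  1-simplices (10): PQ, PR, PS, PT, QR, QS, QT, RS, RT, ST
  2-simplices (10): PQR, PQS, PQT, PRS, PRT, PST, QRS, QRT, QST, RST
  3-simplices (5): PQRS, PQRT, PQST, PRST, QRST

so the chain groups are C_0 ≅ Z^5, C_1 ≅ Z^10, C_2 ≅ Z^10, C_3 ≅ Z^5.

The boundary map ∂_1: C_1 → C_0 is given by ∂[p,q] = [q] − [p].
The 5×10 boundary matrix has rank 4 and Smith normal form diag(1,1,1,1).

∂_2: C_2 → C_1 sends each 2-simplex [p,q,r] to [q,r] − [p,r] + [p,q]. For instance
  ∂QRT = RT − QT + QR,
  ∂PRS = RS − PS + PR.
The 10×10 boundary matrix has rank 6 and Smith normal form diag(1,1,1,1,1,1).

Boundary ∂_3: C_3 → C_2 sends each 3-simplex σ to the alternating sum Σ_i (−1)^i (σ with its i-th vertex removed). For instance
  ∂PRST = RST − PST + PRT − PRS,
  ∂PQRS = QRS − PRS + PQS − PQR.
This gives a 10×5 integer matrix of rank 4; reducing to Smith normal form yields diagonal entries (1,1,1,1).

Reading off H_k = ker ∂_k / im ∂_{k+1}:

  H_3: rank ker ∂_3 − rank ∂_4 = (5 − 4) − 0 = 1, and there is no ∂_4, so H_3 = Z.

H_3 = Z.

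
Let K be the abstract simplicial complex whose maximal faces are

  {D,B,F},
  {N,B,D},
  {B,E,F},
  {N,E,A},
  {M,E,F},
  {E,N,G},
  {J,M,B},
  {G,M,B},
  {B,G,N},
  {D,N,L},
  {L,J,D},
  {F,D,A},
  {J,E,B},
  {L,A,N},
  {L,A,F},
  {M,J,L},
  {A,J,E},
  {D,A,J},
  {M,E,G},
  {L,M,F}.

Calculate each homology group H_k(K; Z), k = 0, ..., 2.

K has 10 vertices, 30 edges, 20 triangles.
rank ∂_0 = 0, rank ∂_1 = 9 ⇒ b_0 = 10 − 0 − 9 = 1; all invariant factors of ∂_1 are 1 so no torsion. So H_0 = Z.
rank ∂_1 = 9, rank ∂_2 = 20 ⇒ b_1 = 30 − 9 − 20 = 1; ∂_2 has invariant factor(s) [2] giving torsion. So H_1 = Z ⊕ Z/2Z.
rank ∂_2 = 20, rank ∂_3 = 0 ⇒ b_2 = 20 − 20 − 0 = 0. So H_2 = 0.

H_0 ≅ Z,  H_1 ≅ Z ⊕ Z/2Z,  H_2 = 0.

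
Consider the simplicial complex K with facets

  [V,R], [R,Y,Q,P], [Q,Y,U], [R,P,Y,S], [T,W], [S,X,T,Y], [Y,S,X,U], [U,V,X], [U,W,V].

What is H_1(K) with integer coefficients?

Take the total order P < Q < R < S < T < U < V < W < X < Y on the vertex set. Then K (dimension 3) consists of the simplices:

  0-simplices (10): P, Q, R, S, T, U, V, W, X, Y
  1-simplices (24): PQ, PR, PS, PY, QR, QU, QY, RS, RV, RY, ST, SU, SX, SY, TW, TX, TY, UV, UW, UX, UY, VW, VX, XY
  2-simplices (17): PQR, PQY, PRS, PRY, PSY, QRY, QUY, RSY, STX, STY, SUX, SUY, SXY, TXY, UVW, UVX, UXY
  3-simplices (4): PQRY, PRSY, STXY, SUXY

so the chain groups are C_0 ≅ Z^10, C_1 ≅ Z^24, C_2 ≅ Z^17, C_3 ≅ Z^4.

∂_1: C_1 → C_0 sends each edge [p,q] (with p < q) to q − p. For instance
  ∂QY = Y − Q.
This gives a 10×24 integer matrix of rank 9; reducing to Smith normal form yields diagonal entries (1,1,1,1,1,1,1,1,1).

Boundary ∂_2: C_2 → C_1 acts by ∂[p,q,r] = [q,r] − [p,r] + [p,q]. For instance
  ∂SUX = UX − SX + SU,
  ∂STY = TY − SY + ST.
This gives a 24×17 integer matrix of rank 13; reducing to Smith normal form yields diagonal entries (1,1,1,1,1,1,1,1,1,1,1,1,1).

The boundary map ∂_3: C_3 → C_2 sends each 3-simplex σ to the alternating sum Σ_i (−1)^i (σ with its i-th vertex removed). For instance
  ∂PRSY = RSY − PSY + PRY − PRS,
  ∂STXY = TXY − SXY + STY − STX.
This gives a 17×4 integer matrix of rank 4; reducing to Smith normal form yields diagonal entries (1,1,1,1).

Computing H_k = (kernel of ∂_k) / (image of ∂_{k+1}):

  H_1: rank ker ∂_1 − rank ∂_2 = (24 − 9) − 13 = 2, and the invariant factors of ∂_2 are all 1, so H_1 = Z^2.

H_1 ≅ Z^2.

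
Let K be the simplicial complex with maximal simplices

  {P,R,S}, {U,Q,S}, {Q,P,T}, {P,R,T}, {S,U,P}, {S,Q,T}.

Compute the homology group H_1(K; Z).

K has 6 vertices, 12 edges, 6 triangles.
rank ∂_1 = 5, rank ∂_2 = 6 ⇒ b_1 = 12 − 5 − 6 = 1; all invariant factors of ∂_2 are 1 so no torsion. So H_1 ≅ Z.

H_1 = Z.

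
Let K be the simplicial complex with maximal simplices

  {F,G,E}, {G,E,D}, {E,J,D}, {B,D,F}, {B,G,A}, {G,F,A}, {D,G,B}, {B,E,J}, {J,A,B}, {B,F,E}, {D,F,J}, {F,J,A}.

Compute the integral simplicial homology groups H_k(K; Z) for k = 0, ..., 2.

H_0 ≅ Z,  H_1 ≅ Z/2,  H_2 = 0.

Order the vertices as A < B < D < E < F < G < J. Listing each simplex with vertices in this order, K has dimension 2 with simplices:

  0-simplices (7): A, B, D, E, F, G, J
  1-simplices (18): AB, AF, AG, AJ, BD, BE, BF, BG, BJ, DE, DF, DG, DJ, EF, EG, EJ, FG, FJ
  2-simplices (12): ABG, ABJ, AFG, AFJ, BDF, BDG, BEF, BEJ, DEG, DEJ, DFJ, EFG

so the chain groups are C_0 ≅ Z^7, C_1 ≅ Z^18, C_2 ≅ Z^12.

The boundary map ∂_1: C_1 → C_0 is given by ∂[p,q] = [q] − [p]. For instance
  ∂DG = G − D.
This gives a 7×18 integer matrix of rank 6; reducing to Smith normal form yields diagonal entries (1,1,1,1,1,1).

∂_2: C_2 → C_1 maps a triangle to the signed sum of its edges. For instance
  ∂BEJ = EJ − BJ + BE,
  ∂DEJ = EJ − DJ + DE.
The 18×12 boundary matrix has rank 12 and Smith normal form diag(1,1,1,1,1,1,1,1,1,1,1,2).

Computing H_k = (kernel of ∂_k) / (image of ∂_{k+1}):

  H_0: rank C_0 − rank ∂_1 = 7 − 6 = 1, and the invariant factors of ∂_1 are all 1, so H_0 = Z.
  H_1: rank ker ∂_1 − rank ∂_2 = (18 − 6) − 12 = 0, and ∂_2 has invariant factor 2 > 1, so H_1 = Z/2.
  H_2: rank ker ∂_2 − rank ∂_3 = (12 − 12) − 0 = 0, and there is no ∂_3, so H_2 = 0.

As a check, the Euler characteristic is 7 − 18 + 12 = 1, which agrees with 1 − 0 + 0 = 1.
(K is a triangulation of the real projective plane RP^2.)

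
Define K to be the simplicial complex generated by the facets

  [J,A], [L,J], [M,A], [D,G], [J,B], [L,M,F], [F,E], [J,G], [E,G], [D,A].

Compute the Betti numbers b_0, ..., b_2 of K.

b_0 = 1, b_1 = 3, b_2 = 0.

Order the vertices as A < B < D < E < F < G < J < L < M. Listing each simplex with vertices in this order, K has dimension 2 with simplices:

  0-simplices (9): A, B, D, E, F, G, J, L, M
  1-simplices (12): AD, AJ, AM, BJ, DG, EF, EG, FL, FM, GJ, JL, LM
  2-simplices (1): FLM

giving chain groups C_0 ≅ Z^9, C_1 ≅ Z^12, C_2 ≅ Z^1.

Boundary ∂_1: C_1 → C_0 maps an edge to its endpoints' difference, ∂[p,q] = q − p. For instance
  ∂DG = G − D.
This gives a 9×12 integer matrix of rank 8; reducing to Smith normal form yields diagonal entries (1,1,1,1,1,1,1,1).

The boundary map ∂_2: C_2 → C_1 sends each 2-simplex [p,q,r] to [q,r] − [p,r] + [p,q]. For instance
  ∂FLM = LM − FM + FL.
The 12×1 boundary matrix has rank 1 and Smith normal form diag(1).

Now H_k = ker ∂_k / im ∂_{k+1}, so:

  H_0: rank C_0 − rank ∂_1 = 9 − 8 = 1, and the invariant factors of ∂_1 are all 1, so H_0 = Z.
  H_1: rank ker ∂_1 − rank ∂_2 = (12 − 8) − 1 = 3, and the invariant factors of ∂_2 are all 1, so H_1 = Z^3.
  H_2: rank ker ∂_2 − rank ∂_3 = (1 − 1) − 0 = 0, and there is no ∂_3, so H_2 = 0.

Hence the Betti numbers are b_0 = 1, b_1 = 3, b_2 = 0.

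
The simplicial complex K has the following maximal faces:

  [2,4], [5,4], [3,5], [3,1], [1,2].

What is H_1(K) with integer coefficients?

Take the total order 1 < 2 < 3 < 4 < 5 on the vertex set. Then K (dimension 1) consists of the simplices:

  0-simplices (5): [1], [2], [3], [4], [5]
  1-simplices (5): [1,2], [1,3], [2,4], [3,5], [4,5]

so the chain groups are C_0 ≅ Z^5, C_1 ≅ Z^5.

∂_1: C_1 → C_0 sends each edge [p,q] (with p < q) to q − p.
The 5×5 boundary matrix has rank 4 and Smith normal form diag(1,1,1,1).

Computing H_k = (kernel of ∂_k) / (image of ∂_{k+1}):

  H_1: rank ker ∂_1 − rank ∂_2 = (5 − 4) − 0 = 1, and there is no ∂_2, so H_1 = Z.

(K is a triangulation of the circle S^1.)

H_1 ≅ Z.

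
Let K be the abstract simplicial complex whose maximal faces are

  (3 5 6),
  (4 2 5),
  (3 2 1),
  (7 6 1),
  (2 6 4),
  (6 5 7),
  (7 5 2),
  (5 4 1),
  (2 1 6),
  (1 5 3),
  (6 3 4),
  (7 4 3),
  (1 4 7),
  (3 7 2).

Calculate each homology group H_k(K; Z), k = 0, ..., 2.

K has 7 vertices, 21 edges, 14 triangles.
rank ∂_0 = 0, rank ∂_1 = 6 ⇒ b_0 = 7 − 0 − 6 = 1; all invariant factors of ∂_1 are 1 so no torsion. So H_0 ≅ Z.
rank ∂_1 = 6, rank ∂_2 = 13 ⇒ b_1 = 21 − 6 − 13 = 2; all invariant factors of ∂_2 are 1 so no torsion. So H_1 ≅ Z^2.
rank ∂_2 = 13, rank ∂_3 = 0 ⇒ b_2 = 14 − 13 − 0 = 1. So H_2 ≅ Z.

H_0 ≅ Z,  H_1 ≅ Z^2,  H_2 ≅ Z.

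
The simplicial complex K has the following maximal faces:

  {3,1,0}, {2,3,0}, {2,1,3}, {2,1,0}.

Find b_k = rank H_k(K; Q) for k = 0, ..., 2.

b_0 = 1, b_1 = 0, b_2 = 1.

Take the total order 0 < 1 < 2 < 3 on the vertex set. Then K (dimension 2) consists of the simplices:

  0-simplices (4): [0], [1], [2], [3]
  1-simplices (6): [0,1], [0,2], [0,3], [1,2], [1,3], [2,3]
  2-simplices (4): [0,1,2], [0,1,3], [0,2,3], [1,2,3]

Hence C_0 ≅ Z^4, C_1 ≅ Z^6, C_2 ≅ Z^4.

The boundary map ∂_1: C_1 → C_0 is given by ∂[p,q] = [q] − [p]. For instance
  ∂[2,3] = [3] − [2].
The 4×6 boundary matrix has rank 3 and Smith normal form diag(1,1,1).

∂_2: C_2 → C_1 acts by ∂[p,q,r] = [q,r] − [p,r] + [p,q]. For instance
  ∂[0,1,2] = [1,2] − [0,2] + [0,1],
  ∂[1,2,3] = [2,3] − [1,3] + [1,2].
This gives a 6×4 integer matrix of rank 3; reducing to Smith normal form yields diagonal entries (1,1,1).

Now H_k = ker ∂_k / im ∂_{k+1}, so:

  H_0: rank C_0 − rank ∂_1 = 4 − 3 = 1, and the invariant factors of ∂_1 are all 1, so H_0 ≅ Z.
  H_1: rank ker ∂_1 − rank ∂_2 = (6 − 3) − 3 = 0, and the invariant factors of ∂_2 are all 1, so H_1 ≅ 0.
  H_2: rank ker ∂_2 − rank ∂_3 = (4 − 3) − 0 = 1, and there is no ∂_3, so H_2 ≅ Z.

As a check, the Euler characteristic is 4 − 6 + 4 = 2, which agrees with 1 − 0 + 1 = 2.

Hence the Betti numbers are b_0 = 1, b_1 = 0, b_2 = 1.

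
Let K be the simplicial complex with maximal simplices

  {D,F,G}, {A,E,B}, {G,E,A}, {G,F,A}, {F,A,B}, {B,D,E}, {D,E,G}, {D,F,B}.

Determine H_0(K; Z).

Order the vertices as A < B < D < E < F < G. Listing each simplex with vertices in this order, K has dimension 2 with simplices:

  0-simplices (6): A, B, D, E, F, G
  1-simplices (12): AB, AE, AF, AG, BD, BE, BF, DE, DF, DG, EG, FG
  2-simplices (8): ABE, ABF, AEG, AFG, BDE, BDF, DEG, DFG

Hence C_0 ≅ Z^6, C_1 ≅ Z^12, C_2 ≅ Z^8.

The boundary map ∂_1: C_1 → C_0 maps an edge to its endpoints' difference, ∂[p,q] = q − p. For instance
  ∂AG = G − A.
The resulting 6×12 matrix has rank 5, and its Smith normal form has invariant factors (1,1,1,1,1).

∂_2: C_2 → C_1 acts by ∂[p,q,r] = [q,r] − [p,r] + [p,q]. For instance
  ∂AFG = FG − AG + AF,
  ∂DFG = FG − DG + DF.
As a 12×8 matrix over Z this has rank 7, with invariant factors (1,1,1,1,1,1,1).

Reading off H_k = ker ∂_k / im ∂_{k+1}:

  H_0: rank C_0 − rank ∂_1 = 6 − 5 = 1, and the invariant factors of ∂_1 are all 1, so H_0 = Z.

H_0 = Z.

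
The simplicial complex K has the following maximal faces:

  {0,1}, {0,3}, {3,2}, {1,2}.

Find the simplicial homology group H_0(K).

H_0 = Z.

Fix the vertex order 0 < 1 < 2 < 3 and write every simplex with vertices in increasing order. Then dim K = 1 and the simplices of K are:

  0-simplices (4): [0], [1], [2], [3]
  1-simplices (4): [0,1], [0,3], [1,2], [2,3]

giving chain groups C_0 ≅ Z^4, C_1 ≅ Z^4.

∂_1: C_1 → C_0 maps an edge to its endpoints' difference, ∂[p,q] = q − p. For instance
  ∂[0,3] = [3] − [0].
The 4×4 boundary matrix has rank 3 and Smith normal form diag(1,1,1).

Reading off H_k = ker ∂_k / im ∂_{k+1}:

  H_0: rank C_0 − rank ∂_1 = 4 − 3 = 1, and the invariant factors of ∂_1 are all 1, so H_0 ≅ Z.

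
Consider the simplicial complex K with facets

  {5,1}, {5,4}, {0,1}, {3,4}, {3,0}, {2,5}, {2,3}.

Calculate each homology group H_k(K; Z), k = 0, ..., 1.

H_0 ≅ Z,  H_1 ≅ Z^2.

Order the vertices as 0 < 1 < 2 < 3 < 4 < 5. Listing each simplex with vertices in this order, K has dimension 1 with simplices:

  0-simplices (6): [0], [1], [2], [3], [4], [5]
  1-simplices (7): [0,1], [0,3], [1,5], [2,3], [2,5], [3,4], [4,5]

Hence C_0 ≅ Z^6, C_1 ≅ Z^7.

Boundary ∂_1: C_1 → C_0 is given by ∂[p,q] = [q] − [p]. For instance
  ∂[3,4] = [4] − [3].
This gives a 6×7 integer matrix of rank 5; reducing to Smith normal form yields diagonal entries (1,1,1,1,1).

Computing H_k = (kernel of ∂_k) / (image of ∂_{k+1}):

  H_0: rank C_0 − rank ∂_1 = 6 − 5 = 1, and the invariant factors of ∂_1 are all 1, so H_0 ≅ Z.
  H_1: rank ker ∂_1 − rank ∂_2 = (7 − 5) − 0 = 2, and there is no ∂_2, so H_1 ≅ Z^2.

As a check, the Euler characteristic is 6 − 7 = -1, which agrees with 1 − 2 = -1.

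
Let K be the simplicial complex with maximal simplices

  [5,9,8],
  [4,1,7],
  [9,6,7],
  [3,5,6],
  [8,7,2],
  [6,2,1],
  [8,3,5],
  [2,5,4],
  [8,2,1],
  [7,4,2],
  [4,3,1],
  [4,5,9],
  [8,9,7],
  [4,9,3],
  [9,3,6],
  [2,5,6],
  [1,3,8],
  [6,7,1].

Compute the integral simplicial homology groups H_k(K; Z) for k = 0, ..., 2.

H_0 ≅ Z,  H_1 ≅ Z ⊕ Z/2Z,  H_2 = 0.

Take the total order 1 < 2 < 3 < 4 < 5 < 6 < 7 < 8 < 9 on the vertex set. Then K (dimension 2) consists of the simplices:

  0-simplices (9): [1], [2], [3], [4], [5], [6], [7], [8], [9]
  1-simplices (27): (27 of them)
  2-simplices (18): [1,2,6], [1,2,8], [1,3,4], [1,3,8], [1,4,7], [1,6,7], [2,4,5], [2,4,7], [2,5,6], [2,7,8], [3,4,9], [3,5,6], [3,5,8], [3,6,9], [4,5,9], [5,8,9], [6,7,9], [7,8,9]

Hence C_0 ≅ Z^9, C_1 ≅ Z^27, C_2 ≅ Z^18.

∂_1: C_1 → C_0 maps an edge to its endpoints' difference, ∂[p,q] = q − p. For instance
  ∂[4,7] = [7] − [4].
As a 9×27 matrix over Z this has rank 8, with invariant factors (1,1,1,1,1,1,1,1).

∂_2: C_2 → C_1 acts by ∂[p,q,r] = [q,r] − [p,r] + [p,q]. For instance
  ∂[2,4,5] = [4,5] − [2,5] + [2,4],
  ∂[7,8,9] = [8,9] − [7,9] + [7,8].
As a 27×18 matrix over Z this has rank 18, with invariant factors (1,1,1,1,1,1,1,1,1,1,1,1,1,1,1,1,1,2).

Now H_k = ker ∂_k / im ∂_{k+1}, so:

  H_0: rank C_0 − rank ∂_1 = 9 − 8 = 1, and the invariant factors of ∂_1 are all 1, so H_0 = Z.
  H_1: rank ker ∂_1 − rank ∂_2 = (27 − 8) − 18 = 1, and ∂_2 has invariant factor 2 > 1, so H_1 = Z ⊕ Z/2Z.
  H_2: rank ker ∂_2 − rank ∂_3 = (18 − 18) − 0 = 0, and there is no ∂_3, so H_2 = 0.

As a check, the Euler characteristic is 9 − 27 + 18 = 0, which agrees with 1 − 1 + 0 = 0.
(K is a triangulation of the Klein bottle.)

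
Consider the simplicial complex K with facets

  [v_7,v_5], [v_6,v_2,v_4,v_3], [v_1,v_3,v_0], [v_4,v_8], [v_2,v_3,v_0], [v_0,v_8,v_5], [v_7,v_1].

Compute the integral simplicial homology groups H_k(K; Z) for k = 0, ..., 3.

H_0 = Z,  H_1 = Z^2,  H_2 = 0,  H_3 = 0.

We work with the vertex ordering v_0 < v_1 < v_2 < v_3 < v_4 < v_5 < v_6 < v_7 < v_8. The simplices of K, each written with vertices in increasing order, are:

  0-simplices (9): [v_0], [v_1], [v_2], [v_3], [v_4], [v_5], [v_6], [v_7], [v_8]
  1-simplices (16): (16 of them)
  2-simplices (7): [v_0,v_1,v_3], [v_0,v_2,v_3], [v_0,v_5,v_8], [v_2,v_3,v_4], [v_2,v_3,v_6], [v_2,v_4,v_6], [v_3,v_4,v_6]
  3-simplices (1): [v_2,v_3,v_4,v_6]

so the chain groups are C_0 ≅ Z^9, C_1 ≅ Z^16, C_2 ≅ Z^7, C_3 ≅ Z^1.

Boundary ∂_1: C_1 → C_0 sends each edge [p,q] (with p < q) to q − p. For instance
  ∂[v_5,v_8] = [v_8] − [v_5].
The 9×16 boundary matrix has rank 8 and Smith normal form diag(1,1,1,1,1,1,1,1).

Boundary ∂_2: C_2 → C_1 sends each 2-simplex [p,q,r] to [q,r] − [p,r] + [p,q]. For instance
  ∂[v_2,v_3,v_6] = [v_3,v_6] − [v_2,v_6] + [v_2,v_3],
  ∂[v_0,v_2,v_3] = [v_2,v_3] − [v_0,v_3] + [v_0,v_2].
The resulting 16×7 matrix has rank 6, and its Smith normal form has invariant factors (1,1,1,1,1,1).

The boundary map ∂_3: C_3 → C_2 sends each 3-simplex σ to the alternating sum Σ_i (−1)^i (σ with its i-th vertex removed). For instance
  ∂[v_2,v_3,v_4,v_6] = [v_3,v_4,v_6] − [v_2,v_4,v_6] + [v_2,v_3,v_6] − [v_2,v_3,v_4].
As a 7×1 matrix over Z this has rank 1, with invariant factors (1).

Computing H_k = (kernel of ∂_k) / (image of ∂_{k+1}):

  H_0: rank C_0 − rank ∂_1 = 9 − 8 = 1, and the invariant factors of ∂_1 are all 1, so H_0 = Z.
  H_1: rank ker ∂_1 − rank ∂_2 = (16 − 8) − 6 = 2, and the invariant factors of ∂_2 are all 1, so H_1 = Z^2.
  H_2: rank ker ∂_2 − rank ∂_3 = (7 − 6) − 1 = 0, and the invariant factors of ∂_3 are all 1, so H_2 = 0.
  H_3: rank ker ∂_3 − rank ∂_4 = (1 − 1) − 0 = 0, and there is no ∂_4, so H_3 = 0.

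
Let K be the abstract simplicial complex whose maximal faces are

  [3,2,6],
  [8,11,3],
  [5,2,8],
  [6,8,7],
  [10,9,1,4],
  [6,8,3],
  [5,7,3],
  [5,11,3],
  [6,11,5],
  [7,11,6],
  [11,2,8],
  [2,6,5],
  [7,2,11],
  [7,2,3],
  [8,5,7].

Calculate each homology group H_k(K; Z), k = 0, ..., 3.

K has 11 vertices, 27 edges, 18 triangles, 1 3-simplex.
rank ∂_0 = 0, rank ∂_1 = 9 ⇒ b_0 = 11 − 0 − 9 = 2; all invariant factors of ∂_1 are 1 so no torsion. So H_0 = Z^2.
rank ∂_1 = 9, rank ∂_2 = 16 ⇒ b_1 = 27 − 9 − 16 = 2; all invariant factors of ∂_2 are 1 so no torsion. So H_1 = Z^2.
rank ∂_2 = 16, rank ∂_3 = 1 ⇒ b_2 = 18 − 16 − 1 = 1; all invariant factors of ∂_3 are 1 so no torsion. So H_2 = Z.
rank ∂_3 = 1, rank ∂_4 = 0 ⇒ b_3 = 1 − 1 − 0 = 0. So H_3 = 0.

H_0 ≅ Z^2,  H_1 ≅ Z^2,  H_2 ≅ Z,  H_3 = 0.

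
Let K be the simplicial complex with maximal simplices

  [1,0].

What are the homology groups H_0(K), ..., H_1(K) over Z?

H_0 = Z,  H_1 = 0.

We work with the vertex ordering 0 < 1. The simplices of K, each written with vertices in increasing order, are:

  0-simplices (2): [0], [1]
  1-simplices (1): [0,1]

Hence C_0 ≅ Z^2, C_1 ≅ Z^1.

Boundary ∂_1: C_1 → C_0 is given by ∂[p,q] = [q] − [p]. For instance
  ∂[0,1] = [1] − [0].
As a 2×1 matrix over Z this has rank 1, with invariant factors (1).

Now H_k = ker ∂_k / im ∂_{k+1}, so:

  H_0: rank C_0 − rank ∂_1 = 2 − 1 = 1, and the invariant factors of ∂_1 are all 1, so H_0 = Z.
  H_1: rank ker ∂_1 − rank ∂_2 = (1 − 1) − 0 = 0, and there is no ∂_2, so H_1 = 0.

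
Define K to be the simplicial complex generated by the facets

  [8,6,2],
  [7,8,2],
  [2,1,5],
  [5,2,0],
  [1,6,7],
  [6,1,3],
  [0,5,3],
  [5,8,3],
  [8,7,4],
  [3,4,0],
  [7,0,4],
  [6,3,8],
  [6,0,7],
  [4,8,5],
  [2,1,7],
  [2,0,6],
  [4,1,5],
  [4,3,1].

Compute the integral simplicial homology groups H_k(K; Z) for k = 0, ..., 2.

Fix the vertex order 0 < 1 < 2 < 3 < 4 < 5 < 6 < 7 < 8 and write every simplex with vertices in increasing order. Then dim K = 2 and the simplices of K are:

  0-simplices (9): [0], [1], [2], [3], [4], [5], [6], [7], [8]
  1-simplices (27): (27 of them)
  2-simplices (18): [0,2,5], [0,2,6], [0,3,4], [0,3,5], [0,4,7], [0,6,7], [1,2,5], [1,2,7], [1,3,4], [1,3,6], [1,4,5], [1,6,7], [2,6,8], [2,7,8], [3,5,8], [3,6,8], [4,5,8], [4,7,8]

giving chain groups C_0 ≅ Z^9, C_1 ≅ Z^27, C_2 ≅ Z^18.

Boundary ∂_1: C_1 → C_0 is given by ∂[p,q] = [q] − [p].
The 9×27 boundary matrix has rank 8 and Smith normal form diag(1,1,1,1,1,1,1,1).

∂_2: C_2 → C_1 sends each 2-simplex [p,q,r] to [q,r] − [p,r] + [p,q]. For instance
  ∂[1,3,4] = [3,4] − [1,4] + [1,3],
  ∂[2,7,8] = [7,8] − [2,8] + [2,7].
The 27×18 boundary matrix has rank 18 and Smith normal form diag(1,1,1,1,1,1,1,1,1,1,1,1,1,1,1,1,1,2).

Computing H_k = (kernel of ∂_k) / (image of ∂_{k+1}):

  H_0: rank C_0 − rank ∂_1 = 9 − 8 = 1, and the invariant factors of ∂_1 are all 1, so H_0 ≅ Z.
  H_1: rank ker ∂_1 − rank ∂_2 = (27 − 8) − 18 = 1, and ∂_2 has invariant factor 2 > 1, so H_1 ≅ Z ⊕ Z/2.
  H_2: rank ker ∂_2 − rank ∂_3 = (18 − 18) − 0 = 0, and there is no ∂_3, so H_2 ≅ 0.

As a check, the Euler characteristic is 9 − 27 + 18 = 0, which agrees with 1 − 1 + 0 = 0.

H_0 ≅ Z,  H_1 ≅ Z ⊕ Z/2,  H_2 = 0.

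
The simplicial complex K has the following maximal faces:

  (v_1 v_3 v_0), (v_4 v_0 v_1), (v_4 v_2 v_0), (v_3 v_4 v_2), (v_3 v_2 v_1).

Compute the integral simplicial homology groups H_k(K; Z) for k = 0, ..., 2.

H_0 = Z,  H_1 = Z,  H_2 = 0.

We work with the vertex ordering v_0 < v_1 < v_2 < v_3 < v_4. The simplices of K, each written with vertices in increasing order, are:

  0-simplices (5): [v_0], [v_1], [v_2], [v_3], [v_4]
  1-simplices (10): [v_0,v_1], [v_0,v_2], [v_0,v_3], [v_0,v_4], [v_1,v_2], [v_1,v_3], [v_1,v_4], [v_2,v_3], [v_2,v_4], [v_3,v_4]
  2-simplices (5): [v_0,v_1,v_3], [v_0,v_1,v_4], [v_0,v_2,v_4], [v_1,v_2,v_3], [v_2,v_3,v_4]

Hence C_0 ≅ Z^5, C_1 ≅ Z^10, C_2 ≅ Z^5.

Boundary ∂_1: C_1 → C_0 is given by ∂[p,q] = [q] − [p]. For instance
  ∂[v_1,v_4] = [v_4] − [v_1].
As a 5×10 matrix over Z this has rank 4, with invariant factors (1,1,1,1).

The boundary map ∂_2: C_2 → C_1 maps a triangle to the signed sum of its edges. For instance
  ∂[v_0,v_2,v_4] = [v_2,v_4] − [v_0,v_4] + [v_0,v_2],
  ∂[v_0,v_1,v_4] = [v_1,v_4] − [v_0,v_4] + [v_0,v_1].
The 10×5 boundary matrix has rank 5 and Smith normal form diag(1,1,1,1,1).

Now H_k = ker ∂_k / im ∂_{k+1}, so:

  H_0: rank C_0 − rank ∂_1 = 5 − 4 = 1, and the invariant factors of ∂_1 are all 1, so H_0 = Z.
  H_1: rank ker ∂_1 − rank ∂_2 = (10 − 4) − 5 = 1, and the invariant factors of ∂_2 are all 1, so H_1 = Z.
  H_2: rank ker ∂_2 − rank ∂_3 = (5 − 5) − 0 = 0, and there is no ∂_3, so H_2 = 0.

As a check, the Euler characteristic is 5 − 10 + 5 = 0, which agrees with 1 − 1 + 0 = 0.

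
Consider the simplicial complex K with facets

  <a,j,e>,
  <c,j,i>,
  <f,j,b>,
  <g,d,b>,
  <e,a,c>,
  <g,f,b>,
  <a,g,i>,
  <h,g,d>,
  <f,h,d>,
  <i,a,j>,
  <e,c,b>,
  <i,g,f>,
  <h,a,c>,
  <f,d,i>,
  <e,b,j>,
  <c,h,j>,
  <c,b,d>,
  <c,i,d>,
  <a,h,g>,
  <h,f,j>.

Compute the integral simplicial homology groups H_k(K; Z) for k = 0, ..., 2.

K has 10 vertices, 30 edges, 20 triangles.
rank ∂_0 = 0, rank ∂_1 = 9 ⇒ b_0 = 10 − 0 − 9 = 1; all invariant factors of ∂_1 are 1 so no torsion. So H_0 = Z.
rank ∂_1 = 9, rank ∂_2 = 20 ⇒ b_1 = 30 − 9 − 20 = 1; ∂_2 has invariant factor(s) [2] giving torsion. So H_1 = Z × Z/2.
rank ∂_2 = 20, rank ∂_3 = 0 ⇒ b_2 = 20 − 20 − 0 = 0. So H_2 = 0.

H_0 = Z,  H_1 = Z × Z/2,  H_2 = 0.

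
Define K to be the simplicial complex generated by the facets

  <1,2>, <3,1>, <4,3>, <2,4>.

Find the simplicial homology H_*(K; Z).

H_0 = Z,  H_1 = Z.

Fix the vertex order 1 < 2 < 3 < 4 and write every simplex with vertices in increasing order. Then dim K = 1 and the simplices of K are:

  0-simplices (4): [1], [2], [3], [4]
  1-simplices (4): [1,2], [1,3], [2,4], [3,4]

Hence C_0 ≅ Z^4, C_1 ≅ Z^4.

Boundary ∂_1: C_1 → C_0 maps an edge to its endpoints' difference, ∂[p,q] = q − p. For instance
  ∂[3,4] = [4] − [3].
The 4×4 boundary matrix has rank 3 and Smith normal form diag(1,1,1).

From H_k ≅ ker(∂_k) / im(∂_{k+1}) we obtain:

  H_0: rank C_0 − rank ∂_1 = 4 − 3 = 1, and the invariant factors of ∂_1 are all 1, so H_0 ≅ Z.
  H_1: rank ker ∂_1 − rank ∂_2 = (4 − 3) − 0 = 1, and there is no ∂_2, so H_1 ≅ Z.

As a check, the Euler characteristic is 4 − 4 = 0, which agrees with 1 − 1 = 0.
(K is a triangulation of the circle S^1.)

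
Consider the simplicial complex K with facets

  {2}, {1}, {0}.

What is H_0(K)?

H_0 ≅ Z^3.

Fix the vertex order 0 < 1 < 2 and write every simplex with vertices in increasing order. Then dim K = 0 and the simplices of K are:

  0-simplices (3): [0], [1], [2]

giving chain groups C_0 ≅ Z^3.

Now H_k = ker ∂_k / im ∂_{k+1}, so:

  H_0: rank C_0 − rank ∂_1 = 3 − 0 = 3, and there is no ∂_1, so H_0 = Z^3.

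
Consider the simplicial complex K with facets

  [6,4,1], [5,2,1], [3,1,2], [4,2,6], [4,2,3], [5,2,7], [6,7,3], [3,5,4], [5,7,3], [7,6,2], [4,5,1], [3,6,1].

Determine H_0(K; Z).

H_0 ≅ Z.

Order the vertices as 1 < 2 < 3 < 4 < 5 < 6 < 7. Listing each simplex with vertices in this order, K has dimension 2 with simplices:

  0-simplices (7): [1], [2], [3], [4], [5], [6], [7]
  1-simplices (18): [1,2], [1,3], [1,4], [1,5], [1,6], [2,3], [2,4], [2,5], [2,6], [2,7], [3,4], [3,5], [3,6], [3,7], [4,5], [4,6], [5,7], [6,7]
  2-simplices (12): [1,2,3], [1,2,5], [1,3,6], [1,4,5], [1,4,6], [2,3,4], [2,4,6], [2,5,7], [2,6,7], [3,4,5], [3,5,7], [3,6,7]

giving chain groups C_0 ≅ Z^7, C_1 ≅ Z^18, C_2 ≅ Z^12.

∂_1: C_1 → C_0 is given by ∂[p,q] = [q] − [p].
This gives a 7×18 integer matrix of rank 6; reducing to Smith normal form yields diagonal entries (1,1,1,1,1,1).

∂_2: C_2 → C_1 maps a triangle to the signed sum of its edges. For instance
  ∂[1,2,3] = [2,3] − [1,3] + [1,2],
  ∂[2,4,6] = [4,6] − [2,6] + [2,4].
This gives a 18×12 integer matrix of rank 12; reducing to Smith normal form yields diagonal entries (1,1,1,1,1,1,1,1,1,1,1,2).

Reading off H_k = ker ∂_k / im ∂_{k+1}:

  H_0: rank C_0 − rank ∂_1 = 7 − 6 = 1, and the invariant factors of ∂_1 are all 1, so H_0 = Z.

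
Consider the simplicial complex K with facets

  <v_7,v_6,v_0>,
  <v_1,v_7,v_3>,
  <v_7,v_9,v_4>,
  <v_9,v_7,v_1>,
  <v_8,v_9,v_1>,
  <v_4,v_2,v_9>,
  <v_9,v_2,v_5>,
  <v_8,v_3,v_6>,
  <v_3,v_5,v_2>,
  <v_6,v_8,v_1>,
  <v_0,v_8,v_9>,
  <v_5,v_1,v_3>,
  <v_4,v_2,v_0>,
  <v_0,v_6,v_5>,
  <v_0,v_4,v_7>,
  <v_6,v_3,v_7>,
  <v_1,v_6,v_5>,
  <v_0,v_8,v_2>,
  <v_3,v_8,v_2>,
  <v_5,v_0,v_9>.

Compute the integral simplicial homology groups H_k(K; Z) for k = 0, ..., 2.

H_0 ≅ Z,  H_1 ≅ Z ⊕ Z/2,  H_2 = 0.

K has 10 vertices, 30 edges, 20 triangles.
rank ∂_0 = 0, rank ∂_1 = 9 ⇒ b_0 = 10 − 0 − 9 = 1; all invariant factors of ∂_1 are 1 so no torsion. So H_0 ≅ Z.
rank ∂_1 = 9, rank ∂_2 = 20 ⇒ b_1 = 30 − 9 − 20 = 1; ∂_2 has invariant factor(s) [2] giving torsion. So H_1 ≅ Z ⊕ Z/2.
rank ∂_2 = 20, rank ∂_3 = 0 ⇒ b_2 = 20 − 20 − 0 = 0. So H_2 ≅ 0.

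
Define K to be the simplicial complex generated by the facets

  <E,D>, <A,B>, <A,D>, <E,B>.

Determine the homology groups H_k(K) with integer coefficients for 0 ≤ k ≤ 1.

We work with the vertex ordering A < B < D < E. The simplices of K, each written with vertices in increasing order, are:

  0-simplices (4): A, B, D, E
  1-simplices (4): AB, AD, BE, DE

Hence C_0 ≅ Z^4, C_1 ≅ Z^4.

∂_1: C_1 → C_0 sends each edge [p,q] (with p < q) to q − p.
The 4×4 boundary matrix has rank 3 and Smith normal form diag(1,1,1).

Reading off H_k = ker ∂_k / im ∂_{k+1}:

  H_0: rank C_0 − rank ∂_1 = 4 − 3 = 1, and the invariant factors of ∂_1 are all 1, so H_0 = Z.
  H_1: rank ker ∂_1 − rank ∂_2 = (4 − 3) − 0 = 1, and there is no ∂_2, so H_1 = Z.

As a check, the Euler characteristic is 4 − 4 = 0, which agrees with 1 − 1 = 0.

H_0 = Z,  H_1 = Z.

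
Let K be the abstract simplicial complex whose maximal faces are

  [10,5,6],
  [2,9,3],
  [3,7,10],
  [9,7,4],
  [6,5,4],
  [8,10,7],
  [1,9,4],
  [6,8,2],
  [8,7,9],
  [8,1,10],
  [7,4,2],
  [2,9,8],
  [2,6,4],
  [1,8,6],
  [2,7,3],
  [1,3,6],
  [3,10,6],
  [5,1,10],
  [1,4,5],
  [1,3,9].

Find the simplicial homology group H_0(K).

H_0 ≅ Z.

Order the vertices as 1 < 2 < 3 < 4 < 5 < 6 < 7 < 8 < 9 < 10. Listing each simplex with vertices in this order, K has dimension 2 with simplices:

  0-simplices (10): [1], [2], [3], [4], [5], [6], [7], [8], [9], [10]
  1-simplices (30): (30 of them)
  2-simplices (20): (20 of them)

Hence C_0 ≅ Z^10, C_1 ≅ Z^30, C_2 ≅ Z^20.

∂_1: C_1 → C_0 maps an edge to its endpoints' difference, ∂[p,q] = q − p.
The resulting 10×30 matrix has rank 9, and its Smith normal form has invariant factors (1,1,1,1,1,1,1,1,1).

∂_2: C_2 → C_1 sends each 2-simplex [p,q,r] to [q,r] − [p,r] + [p,q]. For instance
  ∂[4,7,9] = [7,9] − [4,9] + [4,7],
  ∂[2,8,9] = [8,9] − [2,9] + [2,8].
The 30×20 boundary matrix has rank 20 and Smith normal form diag(1,1,1,1,1,1,1,1,1,1,1,1,1,1,1,1,1,1,1,2).

From H_k ≅ ker(∂_k) / im(∂_{k+1}) we obtain:

  H_0: rank C_0 − rank ∂_1 = 10 − 9 = 1, and the invariant factors of ∂_1 are all 1, so H_0 = Z.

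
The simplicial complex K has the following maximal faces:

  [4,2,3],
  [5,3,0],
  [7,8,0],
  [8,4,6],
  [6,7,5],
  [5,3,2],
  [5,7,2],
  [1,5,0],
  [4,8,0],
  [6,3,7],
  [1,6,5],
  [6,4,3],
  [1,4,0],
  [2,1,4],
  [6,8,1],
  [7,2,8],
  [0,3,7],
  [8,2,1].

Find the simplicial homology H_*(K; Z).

Fix the vertex order 0 < 1 < 2 < 3 < 4 < 5 < 6 < 7 < 8 and write every simplex with vertices in increasing order. Then dim K = 2 and the simplices of K are:

  0-simplices (9): [0], [1], [2], [3], [4], [5], [6], [7], [8]
  1-simplices (27): (27 of them)
  2-simplices (18): [0,1,4], [0,1,5], [0,3,5], [0,3,7], [0,4,8], [0,7,8], [1,2,4], [1,2,8], [1,5,6], [1,6,8], [2,3,4], [2,3,5], [2,5,7], [2,7,8], [3,4,6], [3,6,7], [4,6,8], [5,6,7]

giving chain groups C_0 ≅ Z^9, C_1 ≅ Z^27, C_2 ≅ Z^18.

Boundary ∂_1: C_1 → C_0 is given by ∂[p,q] = [q] − [p].
The 9×27 boundary matrix has rank 8 and Smith normal form diag(1,1,1,1,1,1,1,1).

The boundary map ∂_2: C_2 → C_1 acts by ∂[p,q,r] = [q,r] − [p,r] + [p,q]. For instance
  ∂[2,3,4] = [3,4] − [2,4] + [2,3],
  ∂[3,6,7] = [6,7] − [3,7] + [3,6].
This gives a 27×18 integer matrix of rank 18; reducing to Smith normal form yields diagonal entries (1,1,1,1,1,1,1,1,1,1,1,1,1,1,1,1,1,2).

Reading off H_k = ker ∂_k / im ∂_{k+1}:

  H_0: rank C_0 − rank ∂_1 = 9 − 8 = 1, and the invariant factors of ∂_1 are all 1, so H_0 = Z.
  H_1: rank ker ∂_1 − rank ∂_2 = (27 − 8) − 18 = 1, and ∂_2 has invariant factor 2 > 1, so H_1 = Z ⊕ Z/2Z.
  H_2: rank ker ∂_2 − rank ∂_3 = (18 − 18) − 0 = 0, and there is no ∂_3, so H_2 = 0.

(K is a triangulation of the Klein bottle.)

H_0 = Z,  H_1 = Z ⊕ Z/2Z,  H_2 = 0.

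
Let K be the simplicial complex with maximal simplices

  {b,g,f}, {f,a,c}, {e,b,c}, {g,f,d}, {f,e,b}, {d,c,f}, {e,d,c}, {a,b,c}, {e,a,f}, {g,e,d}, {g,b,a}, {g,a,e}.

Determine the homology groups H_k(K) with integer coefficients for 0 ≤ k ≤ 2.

We work with the vertex ordering a < b < c < d < e < f < g. The simplices of K, each written with vertices in increasing order, are:

  0-simplices (7): a, b, c, d, e, f, g
  1-simplices (18): ab, ac, ae, af, ag, bc, be, bf, bg, cd, ce, cf, de, df, dg, ef, eg, fg
  2-simplices (12): abc, abg, acf, aef, aeg, bce, bef, bfg, cde, cdf, deg, dfg

so the chain groups are C_0 ≅ Z^7, C_1 ≅ Z^18, C_2 ≅ Z^12.

Boundary ∂_1: C_1 → C_0 sends each edge [p,q] (with p < q) to q − p. For instance
  ∂ae = e − a.
The resulting 7×18 matrix has rank 6, and its Smith normal form has invariant factors (1,1,1,1,1,1).

The boundary map ∂_2: C_2 → C_1 maps a triangle to the signed sum of its edges. For instance
  ∂cdf = df − cf + cd,
  ∂abg = bg − ag + ab.
The 18×12 boundary matrix has rank 12 and Smith normal form diag(1,1,1,1,1,1,1,1,1,1,1,2).

From H_k ≅ ker(∂_k) / im(∂_{k+1}) we obtain:

  H_0: rank C_0 − rank ∂_1 = 7 − 6 = 1, and the invariant factors of ∂_1 are all 1, so H_0 ≅ Z.
  H_1: rank ker ∂_1 − rank ∂_2 = (18 − 6) − 12 = 0, and ∂_2 has invariant factor 2 > 1, so H_1 ≅ Z/2.
  H_2: rank ker ∂_2 − rank ∂_3 = (12 − 12) − 0 = 0, and there is no ∂_3, so H_2 ≅ 0.

(K is a triangulation of the real projective plane RP^2.)

H_0 ≅ Z,  H_1 ≅ Z/2,  H_2 = 0.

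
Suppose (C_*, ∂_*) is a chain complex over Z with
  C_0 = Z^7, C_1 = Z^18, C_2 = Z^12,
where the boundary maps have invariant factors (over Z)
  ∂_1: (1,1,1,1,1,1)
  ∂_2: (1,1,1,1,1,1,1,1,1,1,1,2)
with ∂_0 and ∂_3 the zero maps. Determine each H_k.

H_0: b_0 = 7 − 0 − 6 = 1; torsion from ∂_1 factors > 1: none. So H_0 = Z.
H_1: b_1 = 18 − 6 − 12 = 0; torsion from ∂_2 factors > 1: [2]. So H_1 = Z/2.
H_2: b_2 = 12 − 12 − 0 = 0; torsion from ∂_3 factors > 1: none. So H_2 = 0.

H_0 = Z,  H_1 = Z/2,  H_2 = 0.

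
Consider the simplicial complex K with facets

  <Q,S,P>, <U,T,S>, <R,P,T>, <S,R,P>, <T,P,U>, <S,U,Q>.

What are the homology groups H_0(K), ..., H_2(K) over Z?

Take the total order P < Q < R < S < T < U on the vertex set. Then K (dimension 2) consists of the simplices:

  0-simplices (6): P, Q, R, S, T, U
  1-simplices (12): PQ, PR, PS, PT, PU, QS, QU, RS, RT, ST, SU, TU
  2-simplices (6): PQS, PRS, PRT, PTU, QSU, STU

Hence C_0 ≅ Z^6, C_1 ≅ Z^12, C_2 ≅ Z^6.

The boundary map ∂_1: C_1 → C_0 is given by ∂[p,q] = [q] − [p]. For instance
  ∂RT = T − R.
This gives a 6×12 integer matrix of rank 5; reducing to Smith normal form yields diagonal entries (1,1,1,1,1).

∂_2: C_2 → C_1 acts by ∂[p,q,r] = [q,r] − [p,r] + [p,q]. For instance
  ∂QSU = SU − QU + QS,
  ∂PRS = RS − PS + PR.
As a 12×6 matrix over Z this has rank 6, with invariant factors (1,1,1,1,1,1).

Computing H_k = (kernel of ∂_k) / (image of ∂_{k+1}):

  H_0: rank C_0 − rank ∂_1 = 6 − 5 = 1, and the invariant factors of ∂_1 are all 1, so H_0 = Z.
  H_1: rank ker ∂_1 − rank ∂_2 = (12 − 5) − 6 = 1, and the invariant factors of ∂_2 are all 1, so H_1 = Z.
  H_2: rank ker ∂_2 − rank ∂_3 = (6 − 6) − 0 = 0, and there is no ∂_3, so H_2 = 0.

H_0 = Z,  H_1 = Z,  H_2 = 0.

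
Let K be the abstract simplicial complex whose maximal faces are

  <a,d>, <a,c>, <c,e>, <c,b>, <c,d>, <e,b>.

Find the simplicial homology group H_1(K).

Fix the vertex order a < b < c < d < e and write every simplex with vertices in increasing order. Then dim K = 1 and the simplices of K are:

  0-simplices (5): a, b, c, d, e
  1-simplices (6): ac, ad, bc, be, cd, ce

giving chain groups C_0 ≅ Z^5, C_1 ≅ Z^6.

Boundary ∂_1: C_1 → C_0 maps an edge to its endpoints' difference, ∂[p,q] = q − p.
The resulting 5×6 matrix has rank 4, and its Smith normal form has invariant factors (1,1,1,1).

Reading off H_k = ker ∂_k / im ∂_{k+1}:

  H_1: rank ker ∂_1 − rank ∂_2 = (6 − 4) − 0 = 2, and there is no ∂_2, so H_1 ≅ Z^2.

(K is a triangulation of a wedge of 2 circles.)

H_1 = Z^2.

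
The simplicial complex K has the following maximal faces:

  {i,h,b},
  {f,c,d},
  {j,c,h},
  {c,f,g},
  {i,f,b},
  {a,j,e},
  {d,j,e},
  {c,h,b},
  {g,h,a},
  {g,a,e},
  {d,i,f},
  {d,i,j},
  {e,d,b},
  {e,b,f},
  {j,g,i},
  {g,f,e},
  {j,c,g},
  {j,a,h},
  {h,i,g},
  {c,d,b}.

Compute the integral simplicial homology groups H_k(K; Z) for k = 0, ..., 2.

We work with the vertex ordering a < b < c < d < e < f < g < h < i < j. The simplices of K, each written with vertices in increasing order, are:

  0-simplices (10): a, b, c, d, e, f, g, h, i, j
  1-simplices (30): ae, ag, ah, aj, bc, bd, be, bf, bh, bi, cd, cf, cg, ch, cj, de, df, di, dj, ef, eg, ej, fg, fi, gh, gi, gj, hi, hj, ij
  2-simplices (20): aeg, aej, agh, ahj, bcd, bch, bde, bef, bfi, bhi, cdf, cfg, cgj, chj, dej, dfi, dij, efg, ghi, gij

Hence C_0 ≅ Z^10, C_1 ≅ Z^30, C_2 ≅ Z^20.

Boundary ∂_1: C_1 → C_0 maps an edge to its endpoints' difference, ∂[p,q] = q − p. For instance
  ∂bh = h − b.
The 10×30 boundary matrix has rank 9 and Smith normal form diag(1,1,1,1,1,1,1,1,1).

Boundary ∂_2: C_2 → C_1 sends each 2-simplex [p,q,r] to [q,r] − [p,r] + [p,q]. For instance
  ∂cfg = fg − cg + cf,
  ∂aeg = eg − ag + ae.
This gives a 30×20 integer matrix of rank 20; reducing to Smith normal form yields diagonal entries (1,1,1,1,1,1,1,1,1,1,1,1,1,1,1,1,1,1,1,2).

Computing H_k = (kernel of ∂_k) / (image of ∂_{k+1}):

  H_0: rank C_0 − rank ∂_1 = 10 − 9 = 1, and the invariant factors of ∂_1 are all 1, so H_0 ≅ Z.
  H_1: rank ker ∂_1 − rank ∂_2 = (30 − 9) − 20 = 1, and ∂_2 has invariant factor 2 > 1, so H_1 ≅ Z ⊕ Z/2.
  H_2: rank ker ∂_2 − rank ∂_3 = (20 − 20) − 0 = 0, and there is no ∂_3, so H_2 ≅ 0.

H_0 = Z,  H_1 = Z ⊕ Z/2,  H_2 = 0.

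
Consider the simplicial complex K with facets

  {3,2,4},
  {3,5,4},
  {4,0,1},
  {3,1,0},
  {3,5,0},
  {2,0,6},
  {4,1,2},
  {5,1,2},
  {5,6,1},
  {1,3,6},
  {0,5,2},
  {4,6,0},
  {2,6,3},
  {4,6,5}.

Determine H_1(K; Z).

Order the vertices as 0 < 1 < 2 < 3 < 4 < 5 < 6. Listing each simplex with vertices in this order, K has dimension 2 with simplices:

  0-simplices (7): [0], [1], [2], [3], [4], [5], [6]
  1-simplices (21): [0,1], [0,2], [0,3], [0,4], [0,5], [0,6], [1,2], [1,3], [1,4], [1,5], [1,6], [2,3], [2,4], [2,5], [2,6], [3,4], [3,5], [3,6], [4,5], [4,6], [5,6]
  2-simplices (14): [0,1,3], [0,1,4], [0,2,5], [0,2,6], [0,3,5], [0,4,6], [1,2,4], [1,2,5], [1,3,6], [1,5,6], [2,3,4], [2,3,6], [3,4,5], [4,5,6]

Hence C_0 ≅ Z^7, C_1 ≅ Z^21, C_2 ≅ Z^14.

∂_1: C_1 → C_0 sends each edge [p,q] (with p < q) to q − p.
The 7×21 boundary matrix has rank 6 and Smith normal form diag(1,1,1,1,1,1).

∂_2: C_2 → C_1 acts by ∂[p,q,r] = [q,r] − [p,r] + [p,q]. For instance
  ∂[0,3,5] = [3,5] − [0,5] + [0,3],
  ∂[0,1,4] = [1,4] − [0,4] + [0,1].
This gives a 21×14 integer matrix of rank 13; reducing to Smith normal form yields diagonal entries (1,1,1,1,1,1,1,1,1,1,1,1,1).

From H_k ≅ ker(∂_k) / im(∂_{k+1}) we obtain:

  H_1: rank ker ∂_1 − rank ∂_2 = (21 − 6) − 13 = 2, and the invariant factors of ∂_2 are all 1, so H_1 ≅ Z^2.

(K is a triangulation of the torus T^2.)

H_1 = Z^2.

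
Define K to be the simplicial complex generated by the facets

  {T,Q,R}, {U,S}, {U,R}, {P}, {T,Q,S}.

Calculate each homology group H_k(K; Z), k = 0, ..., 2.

Take the total order P < Q < R < S < T < U on the vertex set. Then K (dimension 2) consists of the simplices:

  0-simplices (6): P, Q, R, S, T, U
  1-simplices (7): QR, QS, QT, RT, RU, ST, SU
  2-simplices (2): QRT, QST

Hence C_0 ≅ Z^6, C_1 ≅ Z^7, C_2 ≅ Z^2.

∂_1: C_1 → C_0 sends each edge [p,q] (with p < q) to q − p. For instance
  ∂SU = U − S.
The resulting 6×7 matrix has rank 4, and its Smith normal form has invariant factors (1,1,1,1).

∂_2: C_2 → C_1 sends each 2-simplex [p,q,r] to [q,r] − [p,r] + [p,q]. For instance
  ∂QRT = RT − QT + QR,
  ∂QST = ST − QT + QS.
This gives a 7×2 integer matrix of rank 2; reducing to Smith normal form yields diagonal entries (1,1).

Computing H_k = (kernel of ∂_k) / (image of ∂_{k+1}):

  H_0: rank C_0 − rank ∂_1 = 6 − 4 = 2, and the invariant factors of ∂_1 are all 1, so H_0 ≅ Z^2.
  H_1: rank ker ∂_1 − rank ∂_2 = (7 − 4) − 2 = 1, and the invariant factors of ∂_2 are all 1, so H_1 ≅ Z.
  H_2: rank ker ∂_2 − rank ∂_3 = (2 − 2) − 0 = 0, and there is no ∂_3, so H_2 ≅ 0.

As a check, the Euler characteristic is 6 − 7 + 2 = 1, which agrees with 2 − 1 + 0 = 1.

H_0 ≅ Z^2,  H_1 ≅ Z,  H_2 = 0.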